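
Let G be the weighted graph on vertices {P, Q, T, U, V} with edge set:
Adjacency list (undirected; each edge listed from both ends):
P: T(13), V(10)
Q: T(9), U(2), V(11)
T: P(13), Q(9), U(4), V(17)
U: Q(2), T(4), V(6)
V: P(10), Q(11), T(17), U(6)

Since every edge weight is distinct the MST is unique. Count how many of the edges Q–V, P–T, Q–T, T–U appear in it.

1

Sort edges by weight, then run Kruskal:
Q–U (2): add. Components now {Q,U} {T} {P} {V}
T–U (4): add. Components now {Q,T,U} {P} {V}
U–V (6): add. Components now {Q,T,U,V} {P}
Q–T (9): skip — T and Q already connected.
P–V (10): add. Components now {P,Q,T,U,V}
MST edge set: {Q–U, T–U, U–V, P–V}.
Of the listed edges, {T–U} are in the MST → 1.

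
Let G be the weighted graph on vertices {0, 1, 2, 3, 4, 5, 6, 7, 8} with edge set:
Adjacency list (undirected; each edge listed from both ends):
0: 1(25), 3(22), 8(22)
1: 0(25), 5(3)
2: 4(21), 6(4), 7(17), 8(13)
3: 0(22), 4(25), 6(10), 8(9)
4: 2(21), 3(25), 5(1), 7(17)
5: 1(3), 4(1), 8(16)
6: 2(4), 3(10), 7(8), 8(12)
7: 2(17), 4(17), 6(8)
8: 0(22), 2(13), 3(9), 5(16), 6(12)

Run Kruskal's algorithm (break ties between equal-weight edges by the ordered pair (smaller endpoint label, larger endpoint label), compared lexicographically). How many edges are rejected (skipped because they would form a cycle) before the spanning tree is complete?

Sort edges by weight, then run Kruskal:
4 5 (1): add — endpoints in different components.
1 5 (3): add — endpoints in different components.
2 6 (4): add — endpoints in different components.
6 7 (8): add — endpoints in different components.
3 8 (9): add — endpoints in different components.
3 6 (10): add — endpoints in different components.
6 8 (12): skip — 6 and 8 already connected.
2 8 (13): skip — 2 and 8 already connected.
5 8 (16): add — endpoints in different components.
2 7 (17): skip — 2 and 7 already connected.
4 7 (17): skip — 4 and 7 already connected.
2 4 (21): skip — 2 and 4 already connected.
0 3 (22): add — endpoints in different components.
Edges rejected before the tree was complete: 5.

5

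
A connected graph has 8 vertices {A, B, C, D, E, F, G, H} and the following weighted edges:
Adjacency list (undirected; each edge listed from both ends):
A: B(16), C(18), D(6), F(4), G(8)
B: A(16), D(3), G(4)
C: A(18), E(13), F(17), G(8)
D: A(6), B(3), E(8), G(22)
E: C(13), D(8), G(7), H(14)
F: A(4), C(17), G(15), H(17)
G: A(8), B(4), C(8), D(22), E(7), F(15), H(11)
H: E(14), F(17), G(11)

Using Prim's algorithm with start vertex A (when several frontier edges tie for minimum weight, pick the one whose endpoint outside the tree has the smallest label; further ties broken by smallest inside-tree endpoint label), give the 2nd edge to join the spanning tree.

A-D

Grow the tree from A using Prim:
Step 1: cheapest edge leaving the tree is A F (4); add F.
Step 2: cheapest edge leaving the tree is A D (6); add D.
Step 3: cheapest edge leaving the tree is B D (3); add B.
Step 4: cheapest edge leaving the tree is B G (4); add G.
Step 5: cheapest edge leaving the tree is E G (7); add E.
Step 6: cheapest edge leaving the tree is C G (8); add C.
Step 7: cheapest edge leaving the tree is G H (11); add H.
The 2nd edge added is A D.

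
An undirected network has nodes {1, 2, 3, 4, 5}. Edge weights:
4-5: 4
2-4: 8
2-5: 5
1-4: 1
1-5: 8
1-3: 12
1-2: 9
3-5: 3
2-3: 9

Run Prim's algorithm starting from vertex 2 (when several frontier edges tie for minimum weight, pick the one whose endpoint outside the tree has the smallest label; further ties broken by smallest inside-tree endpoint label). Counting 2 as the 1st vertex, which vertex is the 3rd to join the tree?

Prim, starting at 2.
Step 1: cheapest edge leaving the tree is 2-5 (5); add 5.
Step 2: cheapest edge leaving the tree is 3-5 (3); add 3.
Step 3: cheapest edge leaving the tree is 4-5 (4); add 4.
Step 4: cheapest edge leaving the tree is 1-4 (1); add 1.
Vertex order: 2, 5, 3, 4, 1. The 3rd vertex is 3.

3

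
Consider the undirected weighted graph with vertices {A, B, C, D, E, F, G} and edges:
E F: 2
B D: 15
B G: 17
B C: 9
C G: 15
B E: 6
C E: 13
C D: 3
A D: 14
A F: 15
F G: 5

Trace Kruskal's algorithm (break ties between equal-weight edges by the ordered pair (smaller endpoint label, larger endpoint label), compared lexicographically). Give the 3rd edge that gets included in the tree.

F-G

Sort edges by weight, then run Kruskal:
E F (2): add. Components now {A} {B} {C} {D} {E,F} {G}
C D (3): add. Components now {A} {B} {C,D} {E,F} {G}
F G (5): add. Components now {A} {B} {C,D} {E,F,G}
B E (6): add. Components now {A} {B,E,F,G} {C,D}
B C (9): add. Components now {A} {B,C,D,E,F,G}
C E (13): skip — C and E already connected.
A D (14): add. Components now {A,B,C,D,E,F,G}
The 3rd edge added is F G.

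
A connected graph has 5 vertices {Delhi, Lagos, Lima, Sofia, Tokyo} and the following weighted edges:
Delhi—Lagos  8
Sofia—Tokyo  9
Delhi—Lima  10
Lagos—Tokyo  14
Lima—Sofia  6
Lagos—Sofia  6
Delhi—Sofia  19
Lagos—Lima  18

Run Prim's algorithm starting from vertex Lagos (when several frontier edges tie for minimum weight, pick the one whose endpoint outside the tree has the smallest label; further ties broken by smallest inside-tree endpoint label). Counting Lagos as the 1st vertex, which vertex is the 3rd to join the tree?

Lima

Grow the tree from Lagos using Prim:
Step 1: frontier [Lagos—Sofia 6, Delhi—Lagos 8, Lagos—Tokyo 14, Lagos—Lima 18] → take Lagos—Sofia (6); add Sofia.
Step 2: frontier [Delhi—Lagos 8, Lagos—Tokyo 14, Lagos—Lima 18, Lima—Sofia 6, Sofia—Tokyo 9, Delhi—Sofia 19] → take Lima—Sofia (6); add Lima.
Step 3: frontier [Delhi—Lagos 8, Lagos—Tokyo 14, Delhi—Lima 10, Sofia—Tokyo 9, Delhi—Sofia 19] → take Delhi—Lagos (8); add Delhi.
Step 4: frontier [Lagos—Tokyo 14, Sofia—Tokyo 9] → take Sofia—Tokyo (9); add Tokyo.
Vertex order: Lagos, Sofia, Lima, Delhi, Tokyo. The 3rd vertex is Lima.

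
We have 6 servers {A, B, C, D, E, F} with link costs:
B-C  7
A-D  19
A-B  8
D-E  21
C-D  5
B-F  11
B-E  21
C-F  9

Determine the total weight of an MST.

50

Grow the tree from A using Prim:
Step 1: frontier [A-B 8, A-D 19] → take A-B (8); add B.
Step 2: frontier [A-D 19, B-C 7, B-F 11, B-E 21] → take B-C (7); add C.
Step 3: frontier [A-D 19, B-F 11, B-E 21, C-D 5, C-F 9] → take C-D (5); add D.
Step 4: frontier [B-F 11, B-E 21, C-F 9, D-E 21] → take C-F (9); add F.
Step 5: frontier [B-E 21, D-E 21] → take B-E (21); add E.
MST edges: A-B, B-C, C-D, C-F, B-E; total weight 8+7+5+9+21 = 50.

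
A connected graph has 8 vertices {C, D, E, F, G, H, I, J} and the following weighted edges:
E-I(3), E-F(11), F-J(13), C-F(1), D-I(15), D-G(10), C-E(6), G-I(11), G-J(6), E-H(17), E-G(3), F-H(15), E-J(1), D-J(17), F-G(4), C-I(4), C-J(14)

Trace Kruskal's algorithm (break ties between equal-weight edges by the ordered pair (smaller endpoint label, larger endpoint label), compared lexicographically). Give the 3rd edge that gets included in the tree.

Sort edges by weight, then run Kruskal:
C-F (1): add — endpoints in different components.
E-J (1): add — endpoints in different components.
E-G (3): add — endpoints in different components.
E-I (3): add — endpoints in different components.
C-I (4): add — endpoints in different components.
F-G (4): skip — F and G already connected.
C-E (6): skip — C and E already connected.
G-J (6): skip — G and J already connected.
D-G (10): add — endpoints in different components.
E-F (11): skip — E and F already connected.
G-I (11): skip — G and I already connected.
F-J (13): skip — F and J already connected.
C-J (14): skip — C and J already connected.
D-I (15): skip — D and I already connected.
F-H (15): add — endpoints in different components.
The 3rd edge added is E-G.

E-G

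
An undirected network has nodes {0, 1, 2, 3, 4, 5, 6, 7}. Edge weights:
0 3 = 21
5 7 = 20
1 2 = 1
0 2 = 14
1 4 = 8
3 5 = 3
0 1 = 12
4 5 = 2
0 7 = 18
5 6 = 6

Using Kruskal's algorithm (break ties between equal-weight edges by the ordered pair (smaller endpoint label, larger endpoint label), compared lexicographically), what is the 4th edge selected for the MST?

Sort edges by weight, then run Kruskal:
1 2 (1): add — endpoints in different components.
4 5 (2): add — endpoints in different components.
3 5 (3): add — endpoints in different components.
5 6 (6): add — endpoints in different components.
1 4 (8): add — endpoints in different components.
0 1 (12): add — endpoints in different components.
0 2 (14): skip — 0 and 2 already connected.
0 7 (18): add — endpoints in different components.
The 4th edge added is 5 6.

5-6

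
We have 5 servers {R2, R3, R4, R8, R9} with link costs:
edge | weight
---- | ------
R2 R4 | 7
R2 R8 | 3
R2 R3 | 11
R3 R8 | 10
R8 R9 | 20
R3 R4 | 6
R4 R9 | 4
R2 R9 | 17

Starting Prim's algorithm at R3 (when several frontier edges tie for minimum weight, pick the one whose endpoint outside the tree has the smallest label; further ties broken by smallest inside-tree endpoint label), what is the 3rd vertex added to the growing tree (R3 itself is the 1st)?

R9

Prim, starting at R3.
Step 1: cheapest edge leaving the tree is R3 R4 (6); add R4.
Step 2: cheapest edge leaving the tree is R4 R9 (4); add R9.
Step 3: cheapest edge leaving the tree is R2 R4 (7); add R2.
Step 4: cheapest edge leaving the tree is R2 R8 (3); add R8.
Vertex order: R3, R4, R9, R2, R8. The 3rd vertex is R9.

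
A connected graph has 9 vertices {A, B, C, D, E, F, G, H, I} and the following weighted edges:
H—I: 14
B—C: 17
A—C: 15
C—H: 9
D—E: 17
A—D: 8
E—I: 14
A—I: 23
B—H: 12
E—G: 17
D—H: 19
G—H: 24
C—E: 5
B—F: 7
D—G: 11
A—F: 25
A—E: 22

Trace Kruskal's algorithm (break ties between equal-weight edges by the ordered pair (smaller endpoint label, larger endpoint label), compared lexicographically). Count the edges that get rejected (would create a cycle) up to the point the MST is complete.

Kruskal's algorithm — process edges by increasing weight (ties by edge label):
C—E (5): add — endpoints in different components.
B—F (7): add — endpoints in different components.
A—D (8): add — endpoints in different components.
C—H (9): add — endpoints in different components.
D—G (11): add — endpoints in different components.
B—H (12): add — endpoints in different components.
E—I (14): add — endpoints in different components.
H—I (14): skip — H and I already connected.
A—C (15): add — endpoints in different components.
Edges rejected before the tree was complete: 1.

1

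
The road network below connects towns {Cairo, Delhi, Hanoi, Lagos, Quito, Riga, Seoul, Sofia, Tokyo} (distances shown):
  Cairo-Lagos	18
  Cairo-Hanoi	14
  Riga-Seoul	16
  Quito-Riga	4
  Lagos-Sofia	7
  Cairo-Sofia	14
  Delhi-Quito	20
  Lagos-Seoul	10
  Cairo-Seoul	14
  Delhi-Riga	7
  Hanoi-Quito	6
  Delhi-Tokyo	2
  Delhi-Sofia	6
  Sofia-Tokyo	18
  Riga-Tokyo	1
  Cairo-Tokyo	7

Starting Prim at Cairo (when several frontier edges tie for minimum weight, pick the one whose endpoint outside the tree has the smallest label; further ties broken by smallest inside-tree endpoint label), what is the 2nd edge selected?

Riga-Tokyo

Prim's algorithm from Cairo:
Step 1: cheapest edge leaving the tree is Cairo-Tokyo (7); add Tokyo.
Step 2: cheapest edge leaving the tree is Riga-Tokyo (1); add Riga.
Step 3: cheapest edge leaving the tree is Delhi-Tokyo (2); add Delhi.
Step 4: cheapest edge leaving the tree is Quito-Riga (4); add Quito.
Step 5: cheapest edge leaving the tree is Hanoi-Quito (6); add Hanoi.
Step 6: cheapest edge leaving the tree is Delhi-Sofia (6); add Sofia.
Step 7: cheapest edge leaving the tree is Lagos-Sofia (7); add Lagos.
Step 8: cheapest edge leaving the tree is Lagos-Seoul (10); add Seoul.
The 2nd edge added is Riga-Tokyo.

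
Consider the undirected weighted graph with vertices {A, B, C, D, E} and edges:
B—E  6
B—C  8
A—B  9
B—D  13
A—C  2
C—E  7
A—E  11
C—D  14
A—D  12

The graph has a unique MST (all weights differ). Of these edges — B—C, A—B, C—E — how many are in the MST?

1

Sort edges by weight, then run Kruskal:
A—C (2): add. Components now {A,C} {B} {D} {E}
B—E (6): add. Components now {A,C} {B,E} {D}
C—E (7): add. Components now {A,B,C,E} {D}
B—C (8): skip — B and C already connected.
A—B (9): skip — A and B already connected.
A—E (11): skip — A and E already connected.
A—D (12): add. Components now {A,B,C,D,E}
MST edge set: {A—C, B—E, C—E, A—D}.
Of the listed edges, {C—E} are in the MST → 1.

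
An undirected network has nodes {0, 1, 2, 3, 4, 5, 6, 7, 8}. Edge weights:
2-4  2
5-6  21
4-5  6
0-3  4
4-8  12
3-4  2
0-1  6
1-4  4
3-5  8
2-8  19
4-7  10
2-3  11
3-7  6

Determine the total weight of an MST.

57

Grow the tree from 5 using Prim:
Step 1: frontier [4-5 6, 3-5 8, 5-6 21] → take 4-5 (6); add 4.
Step 2: frontier [2-4 2, 3-4 2, 1-4 4, 4-7 10, 4-8 12, 3-5 8, 5-6 21] → take 2-4 (2); add 2.
Step 3: frontier [2-3 11, 2-8 19, 3-4 2, 1-4 4, 4-7 10, 4-8 12, 3-5 8, 5-6 21] → take 3-4 (2); add 3.
Step 4: frontier [2-8 19, 0-3 4, 3-7 6, 1-4 4, 4-7 10, 4-8 12, 5-6 21] → take 0-3 (4); add 0.
Step 5: frontier [0-1 6, 2-8 19, 3-7 6, 1-4 4, 4-7 10, 4-8 12, 5-6 21] → take 1-4 (4); add 1.
Step 6: frontier [2-8 19, 3-7 6, 4-7 10, 4-8 12, 5-6 21] → take 3-7 (6); add 7.
Step 7: frontier [2-8 19, 4-8 12, 5-6 21] → take 4-8 (12); add 8.
Step 8: frontier [5-6 21] → take 5-6 (21); add 6.
MST edges: 4-5, 2-4, 3-4, 0-3, 1-4, 3-7, 4-8, 5-6; total weight 6+2+2+4+4+6+12+21 = 57.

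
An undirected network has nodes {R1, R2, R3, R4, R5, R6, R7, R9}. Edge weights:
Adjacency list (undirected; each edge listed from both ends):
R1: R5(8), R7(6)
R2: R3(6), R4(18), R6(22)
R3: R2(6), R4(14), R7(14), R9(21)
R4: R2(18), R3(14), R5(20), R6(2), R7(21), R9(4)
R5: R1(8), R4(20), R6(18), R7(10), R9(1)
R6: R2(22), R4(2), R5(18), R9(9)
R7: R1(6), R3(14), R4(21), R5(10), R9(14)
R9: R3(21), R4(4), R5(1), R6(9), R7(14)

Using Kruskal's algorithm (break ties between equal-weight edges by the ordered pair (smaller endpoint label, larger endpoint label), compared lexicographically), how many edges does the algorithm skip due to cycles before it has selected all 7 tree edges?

2

Kruskal: consider edges lightest-first.
R5 R9 (1): add — endpoints in different components.
R4 R6 (2): add — endpoints in different components.
R4 R9 (4): add — endpoints in different components.
R1 R7 (6): add — endpoints in different components.
R2 R3 (6): add — endpoints in different components.
R1 R5 (8): add — endpoints in different components.
R6 R9 (9): skip — R6 and R9 already connected.
R5 R7 (10): skip — R7 and R5 already connected.
R3 R4 (14): add — endpoints in different components.
Edges rejected before the tree was complete: 2.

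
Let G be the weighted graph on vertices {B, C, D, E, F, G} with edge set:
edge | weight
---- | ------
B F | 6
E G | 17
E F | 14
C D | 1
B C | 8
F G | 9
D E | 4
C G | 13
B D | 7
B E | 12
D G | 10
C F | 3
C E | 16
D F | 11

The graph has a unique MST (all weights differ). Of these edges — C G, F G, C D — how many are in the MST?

2

Kruskal's algorithm — process edges by increasing weight (ties by edge label):
C D (1): add — endpoints in different components.
C F (3): add — endpoints in different components.
D E (4): add — endpoints in different components.
B F (6): add — endpoints in different components.
B D (7): skip — B and D already connected.
B C (8): skip — B and C already connected.
F G (9): add — endpoints in different components.
MST edge set: {C D, C F, D E, B F, F G}.
Of the listed edges, {F G, C D} are in the MST → 2.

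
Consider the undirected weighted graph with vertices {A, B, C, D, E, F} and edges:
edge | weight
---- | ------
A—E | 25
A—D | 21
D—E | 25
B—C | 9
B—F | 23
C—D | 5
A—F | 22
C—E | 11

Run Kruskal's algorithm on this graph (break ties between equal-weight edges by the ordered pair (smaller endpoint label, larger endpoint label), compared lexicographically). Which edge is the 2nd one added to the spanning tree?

Kruskal's algorithm — process edges by increasing weight (ties by edge label):
C—D (5): add — endpoints in different components.
B—C (9): add — endpoints in different components.
C—E (11): add — endpoints in different components.
A—D (21): add — endpoints in different components.
A—F (22): add — endpoints in different components.
The 2nd edge added is B—C.

B-C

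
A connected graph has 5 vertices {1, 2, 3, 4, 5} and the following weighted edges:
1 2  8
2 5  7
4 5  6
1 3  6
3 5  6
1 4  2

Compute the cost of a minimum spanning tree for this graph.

Kruskal: consider edges lightest-first.
1 4 (2): add. Components now {1,4} {2} {3} {5}
1 3 (6): add. Components now {1,3,4} {2} {5}
3 5 (6): add. Components now {1,3,4,5} {2}
4 5 (6): skip — 4 and 5 already connected.
2 5 (7): add. Components now {1,2,3,4,5}
MST edges: 1 4, 1 3, 3 5, 2 5; total weight 2+6+6+7 = 21.

21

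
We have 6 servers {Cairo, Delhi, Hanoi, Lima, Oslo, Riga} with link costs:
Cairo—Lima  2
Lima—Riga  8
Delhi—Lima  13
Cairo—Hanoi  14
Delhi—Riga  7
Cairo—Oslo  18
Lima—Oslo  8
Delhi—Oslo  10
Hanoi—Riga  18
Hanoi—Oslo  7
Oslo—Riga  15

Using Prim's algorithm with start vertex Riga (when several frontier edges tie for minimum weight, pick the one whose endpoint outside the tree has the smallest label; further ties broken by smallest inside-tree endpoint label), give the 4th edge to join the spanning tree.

Prim's algorithm from Riga:
Step 1: cheapest edge leaving the tree is Delhi—Riga (7); add Delhi.
Step 2: cheapest edge leaving the tree is Lima—Riga (8); add Lima.
Step 3: cheapest edge leaving the tree is Cairo—Lima (2); add Cairo.
Step 4: cheapest edge leaving the tree is Lima—Oslo (8); add Oslo.
Step 5: cheapest edge leaving the tree is Hanoi—Oslo (7); add Hanoi.
The 4th edge added is Lima—Oslo.

Lima-Oslo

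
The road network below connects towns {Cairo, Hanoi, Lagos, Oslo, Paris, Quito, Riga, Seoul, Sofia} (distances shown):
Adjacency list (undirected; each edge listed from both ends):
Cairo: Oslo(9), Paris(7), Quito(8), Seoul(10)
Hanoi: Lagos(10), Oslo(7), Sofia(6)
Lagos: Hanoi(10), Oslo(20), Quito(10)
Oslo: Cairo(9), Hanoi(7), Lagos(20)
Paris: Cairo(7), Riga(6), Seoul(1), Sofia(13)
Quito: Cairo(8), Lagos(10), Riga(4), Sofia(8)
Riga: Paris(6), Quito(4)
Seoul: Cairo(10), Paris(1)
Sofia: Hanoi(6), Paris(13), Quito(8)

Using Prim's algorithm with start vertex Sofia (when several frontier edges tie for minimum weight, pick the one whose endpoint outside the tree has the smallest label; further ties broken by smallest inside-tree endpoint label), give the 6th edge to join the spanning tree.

Grow the tree from Sofia using Prim:
Step 1: cheapest edge leaving the tree is Hanoi-Sofia (6); add Hanoi.
Step 2: cheapest edge leaving the tree is Hanoi-Oslo (7); add Oslo.
Step 3: cheapest edge leaving the tree is Quito-Sofia (8); add Quito.
Step 4: cheapest edge leaving the tree is Quito-Riga (4); add Riga.
Step 5: cheapest edge leaving the tree is Paris-Riga (6); add Paris.
Step 6: cheapest edge leaving the tree is Paris-Seoul (1); add Seoul.
Step 7: cheapest edge leaving the tree is Cairo-Paris (7); add Cairo.
Step 8: cheapest edge leaving the tree is Hanoi-Lagos (10); add Lagos.
The 6th edge added is Paris-Seoul.

Paris-Seoul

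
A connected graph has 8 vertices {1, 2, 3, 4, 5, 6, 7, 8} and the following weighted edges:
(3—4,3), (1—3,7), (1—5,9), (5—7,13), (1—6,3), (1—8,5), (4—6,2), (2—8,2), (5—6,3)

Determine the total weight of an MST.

Prim's algorithm from 7:
Step 1: cheapest edge leaving the tree is 5—7 (13); add 5.
Step 2: cheapest edge leaving the tree is 5—6 (3); add 6.
Step 3: cheapest edge leaving the tree is 4—6 (2); add 4.
Step 4: cheapest edge leaving the tree is 1—6 (3); add 1.
Step 5: cheapest edge leaving the tree is 3—4 (3); add 3.
Step 6: cheapest edge leaving the tree is 1—8 (5); add 8.
Step 7: cheapest edge leaving the tree is 2—8 (2); add 2.
MST edges: 5—7, 5—6, 4—6, 1—6, 3—4, 1—8, 2—8; total weight 13+3+2+3+3+5+2 = 31.

31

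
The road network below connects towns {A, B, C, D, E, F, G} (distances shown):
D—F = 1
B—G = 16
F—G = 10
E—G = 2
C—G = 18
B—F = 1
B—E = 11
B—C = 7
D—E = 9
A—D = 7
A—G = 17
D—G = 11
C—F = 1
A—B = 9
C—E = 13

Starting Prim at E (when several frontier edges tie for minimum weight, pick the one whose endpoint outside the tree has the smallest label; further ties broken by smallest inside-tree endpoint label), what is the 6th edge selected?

Prim, starting at E.
Step 1: cheapest edge leaving the tree is E—G (2); add G.
Step 2: cheapest edge leaving the tree is D—E (9); add D.
Step 3: cheapest edge leaving the tree is D—F (1); add F.
Step 4: cheapest edge leaving the tree is B—F (1); add B.
Step 5: cheapest edge leaving the tree is C—F (1); add C.
Step 6: cheapest edge leaving the tree is A—D (7); add A.
The 6th edge added is A—D.

A-D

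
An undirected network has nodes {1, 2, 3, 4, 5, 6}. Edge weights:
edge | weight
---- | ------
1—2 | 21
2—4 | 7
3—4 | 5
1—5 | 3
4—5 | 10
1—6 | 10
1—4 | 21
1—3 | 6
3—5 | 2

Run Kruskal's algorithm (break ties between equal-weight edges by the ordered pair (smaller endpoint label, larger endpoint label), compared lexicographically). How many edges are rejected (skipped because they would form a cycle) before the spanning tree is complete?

Sort edges by weight, then run Kruskal:
3—5 (2): add — endpoints in different components.
1—5 (3): add — endpoints in different components.
3—4 (5): add — endpoints in different components.
1—3 (6): skip — 1 and 3 already connected.
2—4 (7): add — endpoints in different components.
1—6 (10): add — endpoints in different components.
Edges rejected before the tree was complete: 1.

1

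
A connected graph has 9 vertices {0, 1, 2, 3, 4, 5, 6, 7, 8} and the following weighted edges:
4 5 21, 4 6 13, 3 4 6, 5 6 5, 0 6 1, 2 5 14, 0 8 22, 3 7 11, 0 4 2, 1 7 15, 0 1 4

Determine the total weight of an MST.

65

Kruskal: consider edges lightest-first.
0 6 (1): add — endpoints in different components.
0 4 (2): add — endpoints in different components.
0 1 (4): add — endpoints in different components.
5 6 (5): add — endpoints in different components.
3 4 (6): add — endpoints in different components.
3 7 (11): add — endpoints in different components.
4 6 (13): skip — 4 and 6 already connected.
2 5 (14): add — endpoints in different components.
1 7 (15): skip — 1 and 7 already connected.
4 5 (21): skip — 4 and 5 already connected.
0 8 (22): add — endpoints in different components.
MST edges: 0 6, 0 4, 0 1, 5 6, 3 4, 3 7, 2 5, 0 8; total weight 1+2+4+5+6+11+14+22 = 65.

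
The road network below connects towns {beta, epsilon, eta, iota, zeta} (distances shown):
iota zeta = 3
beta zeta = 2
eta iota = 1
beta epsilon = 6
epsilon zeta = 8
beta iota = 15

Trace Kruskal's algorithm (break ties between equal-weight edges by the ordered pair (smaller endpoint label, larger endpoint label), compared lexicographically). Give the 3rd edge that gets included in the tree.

iota-zeta

Kruskal: consider edges lightest-first.
eta iota (1): add. Components now {eta,iota} {zeta} {beta} {epsilon}
beta zeta (2): add. Components now {eta,iota} {beta,zeta} {epsilon}
iota zeta (3): add. Components now {beta,eta,iota,zeta} {epsilon}
beta epsilon (6): add. Components now {beta,epsilon,eta,iota,zeta}
The 3rd edge added is iota zeta.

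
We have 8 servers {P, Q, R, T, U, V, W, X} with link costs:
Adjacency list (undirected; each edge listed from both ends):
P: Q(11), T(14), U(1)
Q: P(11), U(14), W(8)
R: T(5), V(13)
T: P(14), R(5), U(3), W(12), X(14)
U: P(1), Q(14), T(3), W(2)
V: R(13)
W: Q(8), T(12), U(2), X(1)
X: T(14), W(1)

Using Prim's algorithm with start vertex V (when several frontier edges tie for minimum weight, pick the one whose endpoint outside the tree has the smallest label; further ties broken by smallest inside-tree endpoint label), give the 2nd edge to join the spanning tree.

Grow the tree from V using Prim:
Step 1: frontier [R V 13] → take R V (13); add R.
Step 2: frontier [R T 5] → take R T (5); add T.
Step 3: frontier [T U 3, T W 12, P T 14, T X 14] → take T U (3); add U.
Step 4: frontier [T W 12, P T 14, T X 14, P U 1, U W 2, Q U 14] → take P U (1); add P.
Step 5: frontier [P Q 11, T W 12, T X 14, U W 2, Q U 14] → take U W (2); add W.
Step 6: frontier [P Q 11, T X 14, Q U 14, W X 1, Q W 8] → take W X (1); add X.
Step 7: frontier [P Q 11, Q U 14, Q W 8] → take Q W (8); add Q.
The 2nd edge added is R T.

R-T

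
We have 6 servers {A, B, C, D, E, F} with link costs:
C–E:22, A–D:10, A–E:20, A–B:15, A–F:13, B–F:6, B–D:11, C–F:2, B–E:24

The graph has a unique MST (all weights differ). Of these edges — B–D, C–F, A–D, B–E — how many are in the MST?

Sort edges by weight, then run Kruskal:
C–F (2): add — endpoints in different components.
B–F (6): add — endpoints in different components.
A–D (10): add — endpoints in different components.
B–D (11): add — endpoints in different components.
A–F (13): skip — A and F already connected.
A–B (15): skip — A and B already connected.
A–E (20): add — endpoints in different components.
MST edge set: {C–F, B–F, A–D, B–D, A–E}.
Of the listed edges, {B–D, C–F, A–D} are in the MST → 3.

3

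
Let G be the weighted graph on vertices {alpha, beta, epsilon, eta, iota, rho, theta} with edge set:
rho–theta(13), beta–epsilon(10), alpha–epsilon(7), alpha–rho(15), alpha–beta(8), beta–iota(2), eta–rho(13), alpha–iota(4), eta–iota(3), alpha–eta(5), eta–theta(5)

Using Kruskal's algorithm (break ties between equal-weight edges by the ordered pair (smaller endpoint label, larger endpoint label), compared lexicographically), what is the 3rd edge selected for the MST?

alpha-iota

Sort edges by weight, then run Kruskal:
beta–iota (2): add — endpoints in different components.
eta–iota (3): add — endpoints in different components.
alpha–iota (4): add — endpoints in different components.
alpha–eta (5): skip — alpha and eta already connected.
eta–theta (5): add — endpoints in different components.
alpha–epsilon (7): add — endpoints in different components.
alpha–beta (8): skip — alpha and beta already connected.
beta–epsilon (10): skip — beta and epsilon already connected.
eta–rho (13): add — endpoints in different components.
The 3rd edge added is alpha–iota.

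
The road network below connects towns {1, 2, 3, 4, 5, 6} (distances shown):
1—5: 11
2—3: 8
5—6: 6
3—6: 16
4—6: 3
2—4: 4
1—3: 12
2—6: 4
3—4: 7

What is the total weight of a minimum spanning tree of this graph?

Prim, starting at 4.
Step 1: frontier [4—6 3, 2—4 4, 3—4 7] → take 4—6 (3); add 6.
Step 2: frontier [2—4 4, 3—4 7, 2—6 4, 5—6 6, 3—6 16] → take 2—4 (4); add 2.
Step 3: frontier [2—3 8, 3—4 7, 5—6 6, 3—6 16] → take 5—6 (6); add 5.
Step 4: frontier [2—3 8, 3—4 7, 1—5 11, 3—6 16] → take 3—4 (7); add 3.
Step 5: frontier [1—3 12, 1—5 11] → take 1—5 (11); add 1.
MST edges: 4—6, 2—4, 5—6, 3—4, 1—5; total weight 3+4+6+7+11 = 31.

31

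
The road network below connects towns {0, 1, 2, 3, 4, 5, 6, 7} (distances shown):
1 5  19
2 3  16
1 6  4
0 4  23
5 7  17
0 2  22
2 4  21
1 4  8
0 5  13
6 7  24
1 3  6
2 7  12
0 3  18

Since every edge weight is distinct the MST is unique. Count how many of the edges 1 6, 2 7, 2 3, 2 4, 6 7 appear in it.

Kruskal: consider edges lightest-first.
1 6 (4): add — endpoints in different components.
1 3 (6): add — endpoints in different components.
1 4 (8): add — endpoints in different components.
2 7 (12): add — endpoints in different components.
0 5 (13): add — endpoints in different components.
2 3 (16): add — endpoints in different components.
5 7 (17): add — endpoints in different components.
MST edge set: {1 6, 1 3, 1 4, 2 7, 0 5, 2 3, 5 7}.
Of the listed edges, {1 6, 2 7, 2 3} are in the MST → 3.

3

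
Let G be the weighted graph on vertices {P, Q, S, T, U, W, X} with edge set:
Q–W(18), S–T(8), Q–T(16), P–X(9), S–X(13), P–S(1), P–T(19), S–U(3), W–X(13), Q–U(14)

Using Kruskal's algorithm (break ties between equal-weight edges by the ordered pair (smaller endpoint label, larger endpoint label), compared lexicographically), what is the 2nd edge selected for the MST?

Kruskal: consider edges lightest-first.
P–S (1): add. Components now {P,S} {T} {Q} {U} {X} {W}
S–U (3): add. Components now {P,S,U} {T} {Q} {X} {W}
S–T (8): add. Components now {P,S,T,U} {Q} {X} {W}
P–X (9): add. Components now {P,S,T,U,X} {Q} {W}
S–X (13): skip — S and X already connected.
W–X (13): add. Components now {P,S,T,U,W,X} {Q}
Q–U (14): add. Components now {P,Q,S,T,U,W,X}
The 2nd edge added is S–U.

S-U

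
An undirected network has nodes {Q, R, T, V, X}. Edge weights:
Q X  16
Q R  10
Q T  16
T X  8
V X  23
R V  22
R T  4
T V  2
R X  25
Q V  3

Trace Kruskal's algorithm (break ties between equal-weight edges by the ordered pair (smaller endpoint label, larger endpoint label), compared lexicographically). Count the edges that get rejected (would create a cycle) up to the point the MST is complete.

Sort edges by weight, then run Kruskal:
T V (2): add — endpoints in different components.
Q V (3): add — endpoints in different components.
R T (4): add — endpoints in different components.
T X (8): add — endpoints in different components.
Edges rejected before the tree was complete: 0.

0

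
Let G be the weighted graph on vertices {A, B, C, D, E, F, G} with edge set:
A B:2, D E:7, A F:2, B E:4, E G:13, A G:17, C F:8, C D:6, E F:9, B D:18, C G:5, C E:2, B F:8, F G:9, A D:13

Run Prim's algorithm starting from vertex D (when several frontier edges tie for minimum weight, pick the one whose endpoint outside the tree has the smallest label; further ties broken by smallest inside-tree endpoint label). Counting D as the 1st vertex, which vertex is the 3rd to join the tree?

Prim, starting at D.
Step 1: cheapest edge leaving the tree is C D (6); add C.
Step 2: cheapest edge leaving the tree is C E (2); add E.
Step 3: cheapest edge leaving the tree is B E (4); add B.
Step 4: cheapest edge leaving the tree is A B (2); add A.
Step 5: cheapest edge leaving the tree is A F (2); add F.
Step 6: cheapest edge leaving the tree is C G (5); add G.
Vertex order: D, C, E, B, A, F, G. The 3rd vertex is E.

E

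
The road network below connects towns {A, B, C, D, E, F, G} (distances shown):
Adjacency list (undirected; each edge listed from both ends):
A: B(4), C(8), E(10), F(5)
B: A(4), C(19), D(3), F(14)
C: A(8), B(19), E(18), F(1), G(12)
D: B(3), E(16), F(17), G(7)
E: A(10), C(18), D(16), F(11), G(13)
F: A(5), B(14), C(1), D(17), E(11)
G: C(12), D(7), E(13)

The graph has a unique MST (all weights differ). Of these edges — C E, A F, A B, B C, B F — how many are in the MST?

2

Sort edges by weight, then run Kruskal:
C F (1): add. Components now {A} {B} {C,F} {D} {E} {G}
B D (3): add. Components now {A} {B,D} {C,F} {E} {G}
A B (4): add. Components now {A,B,D} {C,F} {E} {G}
A F (5): add. Components now {A,B,C,D,F} {E} {G}
D G (7): add. Components now {A,B,C,D,F,G} {E}
A C (8): skip — A and C already connected.
A E (10): add. Components now {A,B,C,D,E,F,G}
MST edge set: {C F, B D, A B, A F, D G, A E}.
Of the listed edges, {A F, A B} are in the MST → 2.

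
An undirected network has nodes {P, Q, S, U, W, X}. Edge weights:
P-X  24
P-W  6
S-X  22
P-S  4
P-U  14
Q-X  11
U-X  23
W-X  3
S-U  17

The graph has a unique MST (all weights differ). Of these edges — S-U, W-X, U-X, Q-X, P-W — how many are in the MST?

Sort edges by weight, then run Kruskal:
W-X (3): add. Components now {W,X} {Q} {P} {S} {U}
P-S (4): add. Components now {W,X} {Q} {P,S} {U}
P-W (6): add. Components now {P,S,W,X} {Q} {U}
Q-X (11): add. Components now {P,Q,S,W,X} {U}
P-U (14): add. Components now {P,Q,S,U,W,X}
MST edge set: {W-X, P-S, P-W, Q-X, P-U}.
Of the listed edges, {W-X, Q-X, P-W} are in the MST → 3.

3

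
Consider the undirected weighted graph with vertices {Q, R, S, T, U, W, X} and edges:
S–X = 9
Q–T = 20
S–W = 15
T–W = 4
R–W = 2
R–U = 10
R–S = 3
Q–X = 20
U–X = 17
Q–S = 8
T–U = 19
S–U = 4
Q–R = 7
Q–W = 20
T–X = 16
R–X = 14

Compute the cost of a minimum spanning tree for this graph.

Prim's algorithm from R:
Step 1: cheapest edge leaving the tree is R–W (2); add W.
Step 2: cheapest edge leaving the tree is R–S (3); add S.
Step 3: cheapest edge leaving the tree is T–W (4); add T.
Step 4: cheapest edge leaving the tree is S–U (4); add U.
Step 5: cheapest edge leaving the tree is Q–R (7); add Q.
Step 6: cheapest edge leaving the tree is S–X (9); add X.
MST edges: R–W, R–S, T–W, S–U, Q–R, S–X; total weight 2+3+4+4+7+9 = 29.

29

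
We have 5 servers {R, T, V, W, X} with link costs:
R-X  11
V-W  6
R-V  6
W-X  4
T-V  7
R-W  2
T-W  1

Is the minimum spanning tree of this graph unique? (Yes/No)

Kruskal's algorithm — process edges by increasing weight (ties by edge label):
T-W (1): add — endpoints in different components.
R-W (2): add — endpoints in different components.
W-X (4): add — endpoints in different components.
R-V (6): add — endpoints in different components.
Non-tree edge V-W has weight 6, equal to the heaviest edge on its tree cycle — swapping gives another MST of the same weight. Not unique.

No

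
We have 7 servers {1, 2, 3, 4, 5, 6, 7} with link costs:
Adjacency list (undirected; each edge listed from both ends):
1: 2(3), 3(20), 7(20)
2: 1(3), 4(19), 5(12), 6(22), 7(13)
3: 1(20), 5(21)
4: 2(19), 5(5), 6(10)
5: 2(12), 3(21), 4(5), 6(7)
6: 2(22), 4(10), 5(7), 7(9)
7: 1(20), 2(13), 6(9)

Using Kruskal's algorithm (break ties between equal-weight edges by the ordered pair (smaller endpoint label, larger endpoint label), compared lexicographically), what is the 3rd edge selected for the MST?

Kruskal's algorithm — process edges by increasing weight (ties by edge label):
1 2 (3): add. Components now {1,2} {3} {4} {5} {6} {7}
4 5 (5): add. Components now {1,2} {3} {4,5} {6} {7}
5 6 (7): add. Components now {1,2} {3} {4,5,6} {7}
6 7 (9): add. Components now {1,2} {3} {4,5,6,7}
4 6 (10): skip — 4 and 6 already connected.
2 5 (12): add. Components now {1,2,4,5,6,7} {3}
2 7 (13): skip — 2 and 7 already connected.
2 4 (19): skip — 2 and 4 already connected.
1 3 (20): add. Components now {1,2,3,4,5,6,7}
The 3rd edge added is 5 6.

5-6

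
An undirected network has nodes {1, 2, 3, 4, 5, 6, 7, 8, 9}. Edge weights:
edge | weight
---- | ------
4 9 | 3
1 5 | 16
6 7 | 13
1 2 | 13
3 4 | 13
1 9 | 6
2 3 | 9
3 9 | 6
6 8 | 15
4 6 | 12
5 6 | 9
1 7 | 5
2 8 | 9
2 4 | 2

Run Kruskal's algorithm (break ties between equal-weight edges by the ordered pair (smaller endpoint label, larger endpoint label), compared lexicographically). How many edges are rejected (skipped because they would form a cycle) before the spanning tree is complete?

Kruskal's algorithm — process edges by increasing weight (ties by edge label):
2 4 (2): add — endpoints in different components.
4 9 (3): add — endpoints in different components.
1 7 (5): add — endpoints in different components.
1 9 (6): add — endpoints in different components.
3 9 (6): add — endpoints in different components.
2 3 (9): skip — 2 and 3 already connected.
2 8 (9): add — endpoints in different components.
5 6 (9): add — endpoints in different components.
4 6 (12): add — endpoints in different components.
Edges rejected before the tree was complete: 1.

1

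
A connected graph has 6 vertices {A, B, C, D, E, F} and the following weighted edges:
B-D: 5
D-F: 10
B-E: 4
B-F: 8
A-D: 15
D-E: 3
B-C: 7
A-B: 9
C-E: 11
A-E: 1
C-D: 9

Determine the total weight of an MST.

Prim's algorithm from C:
Step 1: cheapest edge leaving the tree is B-C (7); add B.
Step 2: cheapest edge leaving the tree is B-E (4); add E.
Step 3: cheapest edge leaving the tree is A-E (1); add A.
Step 4: cheapest edge leaving the tree is D-E (3); add D.
Step 5: cheapest edge leaving the tree is B-F (8); add F.
MST edges: B-C, B-E, A-E, D-E, B-F; total weight 7+4+1+3+8 = 23.

23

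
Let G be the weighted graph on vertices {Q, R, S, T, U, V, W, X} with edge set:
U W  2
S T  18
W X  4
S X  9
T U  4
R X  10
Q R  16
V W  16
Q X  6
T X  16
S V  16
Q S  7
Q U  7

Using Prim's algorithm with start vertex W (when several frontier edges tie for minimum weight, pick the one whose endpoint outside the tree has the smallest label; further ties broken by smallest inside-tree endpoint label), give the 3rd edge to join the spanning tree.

W-X

Grow the tree from W using Prim:
Step 1: frontier [U W 2, W X 4, V W 16] → take U W (2); add U.
Step 2: frontier [T U 4, Q U 7, W X 4, V W 16] → take T U (4); add T.
Step 3: frontier [T X 16, S T 18, Q U 7, W X 4, V W 16] → take W X (4); add X.
Step 4: frontier [S T 18, Q U 7, V W 16, Q X 6, S X 9, R X 10] → take Q X (6); add Q.
Step 5: frontier [Q S 7, Q R 16, S T 18, V W 16, S X 9, R X 10] → take Q S (7); add S.
Step 6: frontier [Q R 16, S V 16, V W 16, R X 10] → take R X (10); add R.
Step 7: frontier [S V 16, V W 16] → take S V (16); add V.
The 3rd edge added is W X.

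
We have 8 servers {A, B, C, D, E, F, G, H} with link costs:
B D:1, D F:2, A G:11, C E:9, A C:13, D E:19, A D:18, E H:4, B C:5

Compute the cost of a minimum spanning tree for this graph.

45

Grow the tree from E using Prim:
Step 1: cheapest edge leaving the tree is E H (4); add H.
Step 2: cheapest edge leaving the tree is C E (9); add C.
Step 3: cheapest edge leaving the tree is B C (5); add B.
Step 4: cheapest edge leaving the tree is B D (1); add D.
Step 5: cheapest edge leaving the tree is D F (2); add F.
Step 6: cheapest edge leaving the tree is A C (13); add A.
Step 7: cheapest edge leaving the tree is A G (11); add G.
MST edges: E H, C E, B C, B D, D F, A C, A G; total weight 4+9+5+1+2+13+11 = 45.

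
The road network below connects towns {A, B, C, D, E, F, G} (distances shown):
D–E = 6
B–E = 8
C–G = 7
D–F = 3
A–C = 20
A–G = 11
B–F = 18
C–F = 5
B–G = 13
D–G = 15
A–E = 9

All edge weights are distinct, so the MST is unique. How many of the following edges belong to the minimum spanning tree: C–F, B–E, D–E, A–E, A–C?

4

Kruskal: consider edges lightest-first.
D–F (3): add. Components now {A} {B} {C} {D,F} {E} {G}
C–F (5): add. Components now {A} {B} {C,D,F} {E} {G}
D–E (6): add. Components now {A} {B} {C,D,E,F} {G}
C–G (7): add. Components now {A} {B} {C,D,E,F,G}
B–E (8): add. Components now {A} {B,C,D,E,F,G}
A–E (9): add. Components now {A,B,C,D,E,F,G}
MST edge set: {D–F, C–F, D–E, C–G, B–E, A–E}.
Of the listed edges, {C–F, B–E, D–E, A–E} are in the MST → 4.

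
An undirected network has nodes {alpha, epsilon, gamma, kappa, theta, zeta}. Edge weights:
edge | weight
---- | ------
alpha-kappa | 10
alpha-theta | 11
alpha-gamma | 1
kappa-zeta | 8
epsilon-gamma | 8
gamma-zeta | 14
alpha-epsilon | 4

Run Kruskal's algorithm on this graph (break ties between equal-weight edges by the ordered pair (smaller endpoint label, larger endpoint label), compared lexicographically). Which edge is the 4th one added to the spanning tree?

alpha-kappa

Kruskal: consider edges lightest-first.
alpha-gamma (1): add. Components now {theta} {alpha,gamma} {kappa} {epsilon} {zeta}
alpha-epsilon (4): add. Components now {theta} {alpha,epsilon,gamma} {kappa} {zeta}
epsilon-gamma (8): skip — gamma and epsilon already connected.
kappa-zeta (8): add. Components now {theta} {alpha,epsilon,gamma} {kappa,zeta}
alpha-kappa (10): add. Components now {theta} {alpha,epsilon,gamma,kappa,zeta}
alpha-theta (11): add. Components now {alpha,epsilon,gamma,kappa,theta,zeta}
The 4th edge added is alpha-kappa.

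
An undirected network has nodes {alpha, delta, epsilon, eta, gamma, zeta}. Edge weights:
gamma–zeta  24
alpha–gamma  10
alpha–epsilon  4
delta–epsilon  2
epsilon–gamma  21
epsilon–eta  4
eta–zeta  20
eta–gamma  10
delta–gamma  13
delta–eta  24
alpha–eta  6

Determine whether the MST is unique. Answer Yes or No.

No

Kruskal's algorithm — process edges by increasing weight (ties by edge label):
delta–epsilon (2): add — endpoints in different components.
alpha–epsilon (4): add — endpoints in different components.
epsilon–eta (4): add — endpoints in different components.
alpha–eta (6): skip — alpha and eta already connected.
alpha–gamma (10): add — endpoints in different components.
eta–gamma (10): skip — gamma and eta already connected.
delta–gamma (13): skip — gamma and delta already connected.
eta–zeta (20): add — endpoints in different components.
Non-tree edge eta–gamma has weight 10, equal to the heaviest edge on its tree cycle — swapping gives another MST of the same weight. Not unique.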